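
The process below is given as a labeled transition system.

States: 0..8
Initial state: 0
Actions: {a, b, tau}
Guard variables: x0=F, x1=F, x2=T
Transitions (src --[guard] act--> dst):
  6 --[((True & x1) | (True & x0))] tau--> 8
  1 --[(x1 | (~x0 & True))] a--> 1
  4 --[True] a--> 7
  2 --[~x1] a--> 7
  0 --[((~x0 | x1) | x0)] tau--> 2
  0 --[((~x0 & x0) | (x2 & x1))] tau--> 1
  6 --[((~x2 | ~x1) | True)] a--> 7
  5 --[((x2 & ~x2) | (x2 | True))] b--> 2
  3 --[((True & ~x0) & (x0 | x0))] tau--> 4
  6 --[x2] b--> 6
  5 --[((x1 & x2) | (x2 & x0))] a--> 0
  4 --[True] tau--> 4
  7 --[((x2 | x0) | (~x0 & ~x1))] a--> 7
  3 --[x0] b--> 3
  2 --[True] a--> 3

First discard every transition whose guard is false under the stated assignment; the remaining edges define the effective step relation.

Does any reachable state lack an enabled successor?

Reach set: {0,2,3,7}
  0: tau→2  [1 exit(s)]
  2: a→3  a→7  [2 exit(s)]
  3: ∅  [STUCK]
  7: a→7  [1 exit(s)]
witness 3: tau·a

Answer: DEADLOCK at state 3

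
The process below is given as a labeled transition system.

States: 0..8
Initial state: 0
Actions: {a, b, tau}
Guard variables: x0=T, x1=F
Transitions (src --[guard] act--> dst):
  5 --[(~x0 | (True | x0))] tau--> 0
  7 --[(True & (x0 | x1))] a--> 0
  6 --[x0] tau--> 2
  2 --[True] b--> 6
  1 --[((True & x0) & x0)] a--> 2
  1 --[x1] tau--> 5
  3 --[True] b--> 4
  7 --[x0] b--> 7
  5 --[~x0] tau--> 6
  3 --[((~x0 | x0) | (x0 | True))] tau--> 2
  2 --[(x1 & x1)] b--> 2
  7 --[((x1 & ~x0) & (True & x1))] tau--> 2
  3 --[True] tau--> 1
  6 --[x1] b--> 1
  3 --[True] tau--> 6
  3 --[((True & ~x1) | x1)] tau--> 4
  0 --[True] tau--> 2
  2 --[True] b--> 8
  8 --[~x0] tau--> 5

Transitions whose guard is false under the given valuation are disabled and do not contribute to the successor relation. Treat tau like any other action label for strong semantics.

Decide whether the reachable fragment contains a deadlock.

Answer: DEADLOCK at state 8

Trace:
R = {0,2,6,8}
  0: tau→2  [1 out]
  2: b→6  b→8  [2 out]
  6: tau→2  [1 out]
  8: ∅  [STUCK]
Path to 8: tau·b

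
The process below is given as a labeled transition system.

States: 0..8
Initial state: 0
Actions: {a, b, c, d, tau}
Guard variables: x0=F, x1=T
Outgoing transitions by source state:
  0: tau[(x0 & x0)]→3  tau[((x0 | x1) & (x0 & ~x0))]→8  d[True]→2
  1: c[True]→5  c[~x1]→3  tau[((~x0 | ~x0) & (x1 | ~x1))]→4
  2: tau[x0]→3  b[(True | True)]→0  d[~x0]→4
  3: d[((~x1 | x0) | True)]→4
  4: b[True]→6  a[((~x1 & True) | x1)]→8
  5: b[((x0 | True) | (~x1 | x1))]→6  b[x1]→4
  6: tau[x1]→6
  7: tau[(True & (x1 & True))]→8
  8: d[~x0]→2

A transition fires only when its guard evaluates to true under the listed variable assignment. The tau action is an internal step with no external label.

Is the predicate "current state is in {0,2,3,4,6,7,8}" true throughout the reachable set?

Safe = {0,2,3,4,6,7,8}
R = {0,2,4,6,8}
  0: safe
  2: safe
  4: safe
  6: safe
  8: safe

Answer: INVARIANT HOLDS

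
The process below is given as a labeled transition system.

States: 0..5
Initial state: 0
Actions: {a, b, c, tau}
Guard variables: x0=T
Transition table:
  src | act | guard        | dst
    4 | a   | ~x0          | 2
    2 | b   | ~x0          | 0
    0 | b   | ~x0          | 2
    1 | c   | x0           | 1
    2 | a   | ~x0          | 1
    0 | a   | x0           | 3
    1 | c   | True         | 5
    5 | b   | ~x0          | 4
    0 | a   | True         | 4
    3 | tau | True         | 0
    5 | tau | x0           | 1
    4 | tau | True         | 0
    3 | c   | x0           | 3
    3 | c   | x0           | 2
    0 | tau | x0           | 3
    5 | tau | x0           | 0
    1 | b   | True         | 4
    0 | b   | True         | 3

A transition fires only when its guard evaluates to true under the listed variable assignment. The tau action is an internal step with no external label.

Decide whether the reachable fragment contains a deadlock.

Answer: DEADLOCK at state 2

Working:
Reachable = {0,2,3,4}
  0: a→3  a→4  b→3  tau→3  [deg 4]
  2: ∅  [deadlock]
  3: c→2  c→3  tau→0  [deg 3]
  4: tau→0  [deg 1]
witness 2: a·c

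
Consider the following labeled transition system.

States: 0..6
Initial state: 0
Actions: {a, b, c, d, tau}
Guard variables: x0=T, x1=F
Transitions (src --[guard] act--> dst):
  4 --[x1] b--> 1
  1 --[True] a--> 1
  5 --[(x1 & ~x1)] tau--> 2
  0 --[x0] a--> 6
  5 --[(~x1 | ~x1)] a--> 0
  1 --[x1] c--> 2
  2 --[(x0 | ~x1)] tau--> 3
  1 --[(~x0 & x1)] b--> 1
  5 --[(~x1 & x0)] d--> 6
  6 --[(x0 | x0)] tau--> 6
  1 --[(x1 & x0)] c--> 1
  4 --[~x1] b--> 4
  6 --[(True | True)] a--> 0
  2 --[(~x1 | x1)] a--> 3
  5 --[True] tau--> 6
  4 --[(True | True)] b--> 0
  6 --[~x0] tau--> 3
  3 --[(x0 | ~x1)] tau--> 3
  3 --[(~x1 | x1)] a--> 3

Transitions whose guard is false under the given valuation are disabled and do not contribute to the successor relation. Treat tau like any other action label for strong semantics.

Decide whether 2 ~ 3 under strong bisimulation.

Answer: BISIMILAR

Trace:
Compute ~ classes (split until stable):
  π0 = {{0,1,2,3,4,5,6}}
  π1 = {{0,1},{2,3,6},{4},{5}}
  π2 = {{0},{1},{2,3},{4},{5},{6}}
6 equivalence class(es) (converged in 3)
class of 2: {2,3}; class of 3: {2,3}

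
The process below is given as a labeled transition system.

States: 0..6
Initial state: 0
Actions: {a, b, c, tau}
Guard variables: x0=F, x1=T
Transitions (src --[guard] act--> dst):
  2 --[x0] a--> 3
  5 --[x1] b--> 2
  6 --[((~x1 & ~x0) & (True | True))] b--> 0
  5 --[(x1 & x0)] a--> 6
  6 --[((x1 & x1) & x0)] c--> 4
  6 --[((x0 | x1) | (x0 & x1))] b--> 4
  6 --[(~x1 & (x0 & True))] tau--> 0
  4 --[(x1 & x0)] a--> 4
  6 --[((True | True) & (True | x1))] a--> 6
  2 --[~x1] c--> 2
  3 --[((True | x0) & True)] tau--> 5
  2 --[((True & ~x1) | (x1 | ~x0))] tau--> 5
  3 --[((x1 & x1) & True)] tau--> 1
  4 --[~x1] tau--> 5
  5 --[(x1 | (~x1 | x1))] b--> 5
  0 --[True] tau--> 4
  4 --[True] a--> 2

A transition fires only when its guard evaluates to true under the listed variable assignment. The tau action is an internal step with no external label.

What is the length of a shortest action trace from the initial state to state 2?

Answer: 2

Analysis:
Breadth-first toward 2:
  L0 = {0}
  L1 = {4}
  L2 = {2}
first hit 2 at d=2 via tau·a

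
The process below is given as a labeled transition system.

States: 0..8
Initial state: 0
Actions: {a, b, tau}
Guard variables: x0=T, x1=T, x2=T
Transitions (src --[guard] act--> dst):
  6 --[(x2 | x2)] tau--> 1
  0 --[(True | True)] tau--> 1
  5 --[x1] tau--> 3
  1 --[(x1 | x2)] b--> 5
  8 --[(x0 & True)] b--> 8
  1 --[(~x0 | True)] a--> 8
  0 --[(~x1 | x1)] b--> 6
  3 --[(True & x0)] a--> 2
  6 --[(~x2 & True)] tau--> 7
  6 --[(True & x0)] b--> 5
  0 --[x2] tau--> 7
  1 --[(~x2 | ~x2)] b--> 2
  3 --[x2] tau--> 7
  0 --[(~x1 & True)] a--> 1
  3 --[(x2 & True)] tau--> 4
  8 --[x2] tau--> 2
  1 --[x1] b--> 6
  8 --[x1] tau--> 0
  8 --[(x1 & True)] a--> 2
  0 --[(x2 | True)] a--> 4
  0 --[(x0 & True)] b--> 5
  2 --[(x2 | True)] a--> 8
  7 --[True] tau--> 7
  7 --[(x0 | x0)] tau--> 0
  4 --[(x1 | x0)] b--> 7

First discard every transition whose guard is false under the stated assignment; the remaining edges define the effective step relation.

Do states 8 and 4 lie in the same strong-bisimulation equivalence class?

Answer: NOT BISIMILAR

Trace:
Compute ~ classes (split until stable):
  π0 = {{0,1,2,3,4,5,6,7,8}}
  π1 = {{0,8},{1},{2},{3},{4},{5,7},{6}}
  π2 = {{0},{1},{2},{3},{4},{5},{6},{7},{8}}
9 equivalence class(es) (converged in 3)
class of 8: {8}; class of 4: {4}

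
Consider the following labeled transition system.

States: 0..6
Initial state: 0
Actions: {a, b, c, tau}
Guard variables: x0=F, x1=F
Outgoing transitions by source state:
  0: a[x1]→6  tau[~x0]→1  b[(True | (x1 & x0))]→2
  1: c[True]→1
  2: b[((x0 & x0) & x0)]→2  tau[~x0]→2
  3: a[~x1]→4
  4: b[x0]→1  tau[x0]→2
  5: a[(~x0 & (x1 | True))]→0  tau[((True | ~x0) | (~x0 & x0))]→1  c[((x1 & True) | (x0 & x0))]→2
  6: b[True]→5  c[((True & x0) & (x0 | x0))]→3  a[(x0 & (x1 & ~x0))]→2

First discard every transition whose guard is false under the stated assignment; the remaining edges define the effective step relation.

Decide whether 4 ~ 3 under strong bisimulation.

Answer: NOT BISIMILAR

Trace:
Bisimulation quotient by refinement:
  π0 = {{0,1,2,3,4,5,6}}
  π1 = {{0},{1},{2},{3},{4},{5},{6}}
7 equivalence class(es) (converged in 2)
[4]={4}  [3]={3}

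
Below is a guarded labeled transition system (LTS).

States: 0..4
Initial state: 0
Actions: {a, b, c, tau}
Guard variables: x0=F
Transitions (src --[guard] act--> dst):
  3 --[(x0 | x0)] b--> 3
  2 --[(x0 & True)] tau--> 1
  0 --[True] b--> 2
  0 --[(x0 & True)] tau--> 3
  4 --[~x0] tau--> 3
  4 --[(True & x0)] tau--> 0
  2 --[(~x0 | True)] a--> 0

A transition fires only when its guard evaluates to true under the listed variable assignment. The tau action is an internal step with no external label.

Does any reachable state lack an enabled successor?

Reach set: {0,2}
  0: b→2  [1 out]
  2: a→0  [1 out]

Answer: DEADLOCK-FREE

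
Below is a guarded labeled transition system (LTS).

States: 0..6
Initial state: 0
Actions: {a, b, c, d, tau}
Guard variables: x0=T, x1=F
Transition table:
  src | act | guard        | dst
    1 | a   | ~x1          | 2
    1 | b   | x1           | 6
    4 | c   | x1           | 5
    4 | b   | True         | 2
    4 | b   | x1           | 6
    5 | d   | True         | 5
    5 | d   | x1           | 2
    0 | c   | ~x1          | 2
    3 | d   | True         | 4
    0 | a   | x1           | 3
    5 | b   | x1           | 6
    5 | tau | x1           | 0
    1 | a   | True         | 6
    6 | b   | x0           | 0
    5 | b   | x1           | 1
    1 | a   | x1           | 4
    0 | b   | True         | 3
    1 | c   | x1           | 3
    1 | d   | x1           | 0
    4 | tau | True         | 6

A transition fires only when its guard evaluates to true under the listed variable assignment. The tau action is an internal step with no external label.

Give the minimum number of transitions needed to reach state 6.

Answer: 3

Working:
Breadth-first toward 6:
  L0 = {0}
  L1 = {2,3}
  L2 = {4}
  L3 = {6}
depth(6)=3, e.g. b·d·tau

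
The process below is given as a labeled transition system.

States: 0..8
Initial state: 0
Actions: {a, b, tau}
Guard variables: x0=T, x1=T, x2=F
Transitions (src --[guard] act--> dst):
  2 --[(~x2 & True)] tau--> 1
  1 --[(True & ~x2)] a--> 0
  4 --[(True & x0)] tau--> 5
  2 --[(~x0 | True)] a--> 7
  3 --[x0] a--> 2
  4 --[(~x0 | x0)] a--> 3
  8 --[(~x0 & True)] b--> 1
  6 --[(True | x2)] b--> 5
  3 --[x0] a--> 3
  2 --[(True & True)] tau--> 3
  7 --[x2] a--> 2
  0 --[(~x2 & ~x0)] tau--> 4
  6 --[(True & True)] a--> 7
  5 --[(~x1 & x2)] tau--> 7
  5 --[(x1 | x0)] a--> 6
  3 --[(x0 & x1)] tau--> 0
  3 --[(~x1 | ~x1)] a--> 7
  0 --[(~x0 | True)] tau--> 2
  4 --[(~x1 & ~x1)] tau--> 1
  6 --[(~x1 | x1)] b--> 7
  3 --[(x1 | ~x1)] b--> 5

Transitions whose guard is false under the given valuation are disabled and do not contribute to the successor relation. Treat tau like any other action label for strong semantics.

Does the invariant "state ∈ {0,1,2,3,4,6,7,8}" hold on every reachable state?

Answer: INVARIANT VIOLATED at state 5

Analysis:
Allowed set {0,1,2,3,4,6,7,8}
Reachable = {0,1,2,3,5,6,7}
  0: ✓
  1: ✓
  2: ✓
  3: ✓
  5: VIOLATES
  6: ✓
  7: ✓
reach 5 via tau·tau·b — violates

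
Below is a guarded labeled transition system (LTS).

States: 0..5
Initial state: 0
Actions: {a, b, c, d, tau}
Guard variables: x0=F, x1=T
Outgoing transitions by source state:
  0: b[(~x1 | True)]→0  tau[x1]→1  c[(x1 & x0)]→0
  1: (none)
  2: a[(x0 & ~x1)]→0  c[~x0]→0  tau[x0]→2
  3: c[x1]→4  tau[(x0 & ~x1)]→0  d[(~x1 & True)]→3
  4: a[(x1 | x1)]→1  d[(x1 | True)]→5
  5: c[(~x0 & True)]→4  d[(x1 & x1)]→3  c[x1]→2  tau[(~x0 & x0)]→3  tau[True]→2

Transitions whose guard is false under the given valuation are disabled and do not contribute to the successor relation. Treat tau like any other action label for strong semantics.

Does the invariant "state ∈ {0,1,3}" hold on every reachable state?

Answer: INVARIANT HOLDS

Working:
Allowed set {0,1,3}
Reach set: {0,1}
  0: safe
  1: safe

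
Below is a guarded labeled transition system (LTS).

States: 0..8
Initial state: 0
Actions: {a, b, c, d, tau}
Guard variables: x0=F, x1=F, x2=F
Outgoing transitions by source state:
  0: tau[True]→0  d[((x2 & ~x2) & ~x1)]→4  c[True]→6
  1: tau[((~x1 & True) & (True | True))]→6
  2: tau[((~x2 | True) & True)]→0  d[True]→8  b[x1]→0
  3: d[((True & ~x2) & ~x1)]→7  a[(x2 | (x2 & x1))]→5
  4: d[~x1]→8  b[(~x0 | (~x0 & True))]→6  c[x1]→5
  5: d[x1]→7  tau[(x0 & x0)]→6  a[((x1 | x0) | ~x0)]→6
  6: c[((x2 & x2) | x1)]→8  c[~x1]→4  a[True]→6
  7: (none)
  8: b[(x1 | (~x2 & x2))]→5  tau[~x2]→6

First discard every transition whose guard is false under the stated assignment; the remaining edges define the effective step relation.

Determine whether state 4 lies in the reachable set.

Guard filter leaves 12 enabled edge(s).
Layer 0: {0}
Layer 1: {6}  cumulative {0,6}
Layer 2: {4}  cumulative {0,4,6}
Layer 3: {8}  cumulative {0,4,6,8}
Reach set: {0,4,6,8}
Path to 4: c·c

Answer: REACHABLE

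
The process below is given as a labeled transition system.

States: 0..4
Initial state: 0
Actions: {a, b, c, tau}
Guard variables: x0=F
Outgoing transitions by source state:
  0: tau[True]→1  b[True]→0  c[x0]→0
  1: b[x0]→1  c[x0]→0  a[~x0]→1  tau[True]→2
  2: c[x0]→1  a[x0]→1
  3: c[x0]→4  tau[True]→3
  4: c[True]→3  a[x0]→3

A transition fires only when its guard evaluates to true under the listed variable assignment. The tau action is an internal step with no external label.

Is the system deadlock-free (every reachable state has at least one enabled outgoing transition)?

Reachable = {0,1,2}
  0: b→0  tau→1  [2 exit(s)]
  1: a→1  tau→2  [2 exit(s)]
  2: ∅  [STUCK]
witness 2: tau·tau

Answer: DEADLOCK at state 2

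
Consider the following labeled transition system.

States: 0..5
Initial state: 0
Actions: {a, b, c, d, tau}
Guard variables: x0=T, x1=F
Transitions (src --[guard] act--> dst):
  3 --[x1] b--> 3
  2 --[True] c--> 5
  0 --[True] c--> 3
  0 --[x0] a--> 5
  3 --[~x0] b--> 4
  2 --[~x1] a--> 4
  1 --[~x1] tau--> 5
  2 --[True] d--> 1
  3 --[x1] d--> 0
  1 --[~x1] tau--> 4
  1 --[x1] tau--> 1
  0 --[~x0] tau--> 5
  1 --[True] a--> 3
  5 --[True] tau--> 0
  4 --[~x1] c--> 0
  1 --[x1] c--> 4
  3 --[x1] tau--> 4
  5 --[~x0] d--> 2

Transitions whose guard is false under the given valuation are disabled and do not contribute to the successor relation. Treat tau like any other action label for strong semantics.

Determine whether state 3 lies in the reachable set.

Guard filter leaves 10 enabled edge(s).
depth 0: {0}
depth 1: {3,5}  cumulative {0,3,5}
R = {0,3,5}
trace reaching 3: c

Answer: REACHABLE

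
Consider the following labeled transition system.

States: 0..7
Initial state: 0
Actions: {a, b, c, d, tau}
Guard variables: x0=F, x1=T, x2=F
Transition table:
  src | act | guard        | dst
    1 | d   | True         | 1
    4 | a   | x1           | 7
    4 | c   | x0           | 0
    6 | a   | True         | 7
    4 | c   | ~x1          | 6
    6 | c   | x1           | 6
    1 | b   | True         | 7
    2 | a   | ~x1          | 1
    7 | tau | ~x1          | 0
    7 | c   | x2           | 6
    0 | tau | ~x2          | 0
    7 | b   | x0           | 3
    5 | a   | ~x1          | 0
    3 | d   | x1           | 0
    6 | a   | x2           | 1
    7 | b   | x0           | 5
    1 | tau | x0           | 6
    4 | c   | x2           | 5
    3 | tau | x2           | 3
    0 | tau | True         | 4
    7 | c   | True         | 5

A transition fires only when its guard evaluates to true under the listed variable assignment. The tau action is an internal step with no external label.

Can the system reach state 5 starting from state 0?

Answer: REACHABLE

Working:
After dropping false guards: 9 live edges.
depth 0: {0}
depth 1: {4}  now seen {0,4}
depth 2: {7}  now seen {0,4,7}
depth 3: {5}  now seen {0,4,5,7}
Reachable = {0,4,5,7}
Path to 5: tau·a·c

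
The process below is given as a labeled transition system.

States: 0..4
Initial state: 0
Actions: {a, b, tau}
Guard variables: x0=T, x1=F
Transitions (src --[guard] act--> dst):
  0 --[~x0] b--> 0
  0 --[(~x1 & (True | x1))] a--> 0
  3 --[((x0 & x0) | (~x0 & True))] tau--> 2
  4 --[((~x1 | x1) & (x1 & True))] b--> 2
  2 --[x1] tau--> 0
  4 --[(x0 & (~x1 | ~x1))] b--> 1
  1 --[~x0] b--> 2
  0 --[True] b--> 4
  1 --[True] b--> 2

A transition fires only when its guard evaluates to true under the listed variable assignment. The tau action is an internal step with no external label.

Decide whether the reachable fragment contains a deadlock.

Reach set: {0,1,2,4}
  0: a→0  b→4  [2 out]
  1: b→2  [1 out]
  2: ∅  [no exit]
  4: b→1  [1 out]
trace reaching 2: b·b·b

Answer: DEADLOCK at state 2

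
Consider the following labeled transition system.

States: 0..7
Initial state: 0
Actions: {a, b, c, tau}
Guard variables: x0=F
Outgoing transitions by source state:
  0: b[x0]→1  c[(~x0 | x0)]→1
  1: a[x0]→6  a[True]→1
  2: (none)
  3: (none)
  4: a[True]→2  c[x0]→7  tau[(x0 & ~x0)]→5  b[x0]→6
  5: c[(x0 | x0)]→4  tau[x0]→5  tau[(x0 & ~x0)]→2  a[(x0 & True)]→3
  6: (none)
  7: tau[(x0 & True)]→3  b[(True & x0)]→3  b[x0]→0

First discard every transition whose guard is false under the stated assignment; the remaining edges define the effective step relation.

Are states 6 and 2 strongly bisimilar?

Refine partition for ~:
  P[0] = {{0,1,2,3,4,5,6,7}}
  P[1] = {{0},{1,4},{2,3,5,6,7}}
  P[2] = {{0},{1},{2,3,5,6,7},{4}}
stable after 3 split(s): 4 block(s)
[6]={2,3,5,6,7}  [2]={2,3,5,6,7}

Answer: BISIMILAR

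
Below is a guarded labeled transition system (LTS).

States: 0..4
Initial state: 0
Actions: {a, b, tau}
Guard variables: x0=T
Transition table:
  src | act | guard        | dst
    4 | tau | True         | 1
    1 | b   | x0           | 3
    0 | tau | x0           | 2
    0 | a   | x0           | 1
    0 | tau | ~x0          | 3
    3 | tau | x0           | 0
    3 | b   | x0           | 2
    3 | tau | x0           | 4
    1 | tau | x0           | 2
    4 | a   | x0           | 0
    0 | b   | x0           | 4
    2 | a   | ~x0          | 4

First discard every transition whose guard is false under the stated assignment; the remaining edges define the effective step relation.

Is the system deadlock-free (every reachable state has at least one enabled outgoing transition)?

Reachable = {0,1,2,3,4}
  0: a→1  b→4  tau→2  [3 out]
  1: b→3  tau→2  [2 out]
  2: ∅  [deadlock]
  3: b→2  tau→0  tau→4  [3 out]
  4: a→0  tau→1  [2 out]
witness 2: tau

Answer: DEADLOCK at state 2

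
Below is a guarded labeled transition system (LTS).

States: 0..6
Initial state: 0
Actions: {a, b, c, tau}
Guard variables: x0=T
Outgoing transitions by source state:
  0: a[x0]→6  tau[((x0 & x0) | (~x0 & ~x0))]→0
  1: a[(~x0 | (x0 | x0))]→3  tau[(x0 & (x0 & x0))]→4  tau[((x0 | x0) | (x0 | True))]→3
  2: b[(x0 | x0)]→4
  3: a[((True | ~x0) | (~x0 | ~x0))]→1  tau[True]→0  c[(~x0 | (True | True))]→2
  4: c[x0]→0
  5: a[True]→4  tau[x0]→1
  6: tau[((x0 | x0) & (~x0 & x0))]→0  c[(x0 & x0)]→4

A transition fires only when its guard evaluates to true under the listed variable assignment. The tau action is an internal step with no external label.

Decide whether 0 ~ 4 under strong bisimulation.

Bisimulation quotient by refinement:
  P[0] = {{0,1,2,3,4,5,6}}
  P[1] = {{0,1,5},{2},{3},{4,6}}
  P[2] = {{0,5},{1},{2},{3},{4},{6}}
  P[3] = {{0},{1},{2},{3},{4},{5},{6}}
stable after 4 split(s): 7 block(s)
0∈{0}, 4∈{4}

Answer: NOT BISIMILAR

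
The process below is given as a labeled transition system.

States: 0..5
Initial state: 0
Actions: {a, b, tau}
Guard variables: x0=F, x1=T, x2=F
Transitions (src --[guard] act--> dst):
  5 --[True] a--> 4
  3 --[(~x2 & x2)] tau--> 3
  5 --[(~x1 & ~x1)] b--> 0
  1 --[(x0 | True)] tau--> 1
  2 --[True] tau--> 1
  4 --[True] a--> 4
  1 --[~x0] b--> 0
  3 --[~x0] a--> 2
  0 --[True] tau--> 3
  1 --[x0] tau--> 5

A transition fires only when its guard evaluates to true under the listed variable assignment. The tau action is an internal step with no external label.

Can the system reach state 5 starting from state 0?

After dropping false guards: 7 live edges.
depth 0: {0}
depth 1: {3}  cumulative {0,3}
depth 2: {2}  cumulative {0,2,3}
depth 3: {1}  cumulative {0,1,2,3}
Reach set: {0,1,2,3}

Answer: UNREACHABLE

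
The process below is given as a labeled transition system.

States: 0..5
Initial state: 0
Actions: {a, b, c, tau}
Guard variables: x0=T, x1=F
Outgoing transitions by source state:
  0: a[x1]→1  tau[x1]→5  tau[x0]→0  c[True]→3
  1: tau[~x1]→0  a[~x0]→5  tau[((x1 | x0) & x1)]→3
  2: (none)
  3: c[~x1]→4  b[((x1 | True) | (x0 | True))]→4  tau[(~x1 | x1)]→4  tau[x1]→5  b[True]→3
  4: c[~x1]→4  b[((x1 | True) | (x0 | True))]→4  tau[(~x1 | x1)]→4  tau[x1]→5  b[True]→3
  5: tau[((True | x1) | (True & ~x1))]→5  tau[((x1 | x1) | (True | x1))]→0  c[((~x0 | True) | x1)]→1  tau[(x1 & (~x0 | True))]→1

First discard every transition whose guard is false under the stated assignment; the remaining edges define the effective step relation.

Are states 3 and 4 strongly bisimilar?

Compute ~ classes (split until stable):
  P[0] = {{0,1,2,3,4,5}}
  P[1] = {{0,5},{1},{2},{3,4}}
  P[2] = {{0},{1},{2},{3,4},{5}}
stable after 3 split(s): 5 block(s)
3∈{3,4}, 4∈{3,4}

Answer: BISIMILAR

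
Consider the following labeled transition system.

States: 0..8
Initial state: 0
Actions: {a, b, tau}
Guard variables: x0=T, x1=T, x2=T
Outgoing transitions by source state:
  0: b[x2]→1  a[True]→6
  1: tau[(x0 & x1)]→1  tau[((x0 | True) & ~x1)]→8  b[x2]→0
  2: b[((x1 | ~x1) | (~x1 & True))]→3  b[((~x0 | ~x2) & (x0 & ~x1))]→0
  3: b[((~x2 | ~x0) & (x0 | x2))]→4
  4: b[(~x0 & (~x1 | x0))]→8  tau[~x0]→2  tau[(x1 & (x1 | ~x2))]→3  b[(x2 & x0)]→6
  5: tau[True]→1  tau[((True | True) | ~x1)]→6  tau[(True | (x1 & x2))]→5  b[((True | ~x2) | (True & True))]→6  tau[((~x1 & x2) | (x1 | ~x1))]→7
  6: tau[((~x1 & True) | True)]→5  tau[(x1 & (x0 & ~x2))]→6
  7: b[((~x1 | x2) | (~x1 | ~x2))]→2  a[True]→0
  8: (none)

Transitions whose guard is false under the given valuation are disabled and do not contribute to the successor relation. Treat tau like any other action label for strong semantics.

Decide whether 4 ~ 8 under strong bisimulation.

Answer: NOT BISIMILAR

Working:
Compute ~ classes (split until stable):
  π0 = {{0,1,2,3,4,5,6,7,8}}
  π1 = {{0,7},{1,4,5},{2},{3,8},{6}}
  π2 = {{0},{1},{2},{3,8},{4},{5},{6},{7}}
8 equivalence class(es) (converged in 3)
[4]={4}  [8]={3,8}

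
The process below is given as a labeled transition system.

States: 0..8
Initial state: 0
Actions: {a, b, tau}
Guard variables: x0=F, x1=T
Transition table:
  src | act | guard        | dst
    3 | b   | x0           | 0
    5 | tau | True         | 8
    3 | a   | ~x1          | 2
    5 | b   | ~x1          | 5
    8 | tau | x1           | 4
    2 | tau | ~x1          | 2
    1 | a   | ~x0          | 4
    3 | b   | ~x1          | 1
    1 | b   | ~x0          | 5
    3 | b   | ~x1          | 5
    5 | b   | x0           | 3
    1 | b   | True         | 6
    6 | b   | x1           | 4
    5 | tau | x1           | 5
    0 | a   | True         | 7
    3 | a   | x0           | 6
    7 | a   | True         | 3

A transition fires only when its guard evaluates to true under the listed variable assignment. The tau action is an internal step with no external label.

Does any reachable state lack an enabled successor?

Answer: DEADLOCK at state 3

Working:
Reach set: {0,3,7}
  0: a→7  [1 out]
  3: ∅  [no exit]
  7: a→3  [1 out]
witness 3: a·a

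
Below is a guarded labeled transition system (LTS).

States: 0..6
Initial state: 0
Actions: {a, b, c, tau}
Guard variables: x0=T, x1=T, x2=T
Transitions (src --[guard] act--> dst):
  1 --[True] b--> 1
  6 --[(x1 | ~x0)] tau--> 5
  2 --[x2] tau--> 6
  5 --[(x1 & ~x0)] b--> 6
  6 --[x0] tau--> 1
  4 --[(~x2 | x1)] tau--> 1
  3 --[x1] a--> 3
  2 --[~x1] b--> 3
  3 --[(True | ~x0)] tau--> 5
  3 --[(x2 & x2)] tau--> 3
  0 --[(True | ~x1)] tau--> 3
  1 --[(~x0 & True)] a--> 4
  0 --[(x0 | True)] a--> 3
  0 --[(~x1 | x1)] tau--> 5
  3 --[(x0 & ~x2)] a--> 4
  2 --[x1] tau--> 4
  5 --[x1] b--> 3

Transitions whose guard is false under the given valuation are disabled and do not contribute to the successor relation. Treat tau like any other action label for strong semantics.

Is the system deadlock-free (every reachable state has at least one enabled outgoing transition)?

Answer: DEADLOCK-FREE

Analysis:
Reach set: {0,3,5}
  0: a→3  tau→3  tau→5  [deg 3]
  3: a→3  tau→3  tau→5  [deg 3]
  5: b→3  [deg 1]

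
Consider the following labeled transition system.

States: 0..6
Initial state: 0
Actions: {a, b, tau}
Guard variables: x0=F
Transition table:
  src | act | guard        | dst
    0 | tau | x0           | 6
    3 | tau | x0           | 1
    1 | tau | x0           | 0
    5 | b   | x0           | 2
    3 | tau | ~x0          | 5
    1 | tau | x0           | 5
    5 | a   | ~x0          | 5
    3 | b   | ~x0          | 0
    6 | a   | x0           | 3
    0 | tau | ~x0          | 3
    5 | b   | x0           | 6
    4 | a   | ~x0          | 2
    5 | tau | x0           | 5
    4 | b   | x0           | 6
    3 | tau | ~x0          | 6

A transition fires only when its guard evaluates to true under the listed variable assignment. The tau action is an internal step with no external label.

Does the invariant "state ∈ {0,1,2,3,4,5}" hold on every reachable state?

Inv-set: {0,1,2,3,4,5}
Reach set: {0,3,5,6}
  0: ok
  3: ok
  5: ok
  6: outside
witness against invariant: tau·tau → 6

Answer: INVARIANT VIOLATED at state 6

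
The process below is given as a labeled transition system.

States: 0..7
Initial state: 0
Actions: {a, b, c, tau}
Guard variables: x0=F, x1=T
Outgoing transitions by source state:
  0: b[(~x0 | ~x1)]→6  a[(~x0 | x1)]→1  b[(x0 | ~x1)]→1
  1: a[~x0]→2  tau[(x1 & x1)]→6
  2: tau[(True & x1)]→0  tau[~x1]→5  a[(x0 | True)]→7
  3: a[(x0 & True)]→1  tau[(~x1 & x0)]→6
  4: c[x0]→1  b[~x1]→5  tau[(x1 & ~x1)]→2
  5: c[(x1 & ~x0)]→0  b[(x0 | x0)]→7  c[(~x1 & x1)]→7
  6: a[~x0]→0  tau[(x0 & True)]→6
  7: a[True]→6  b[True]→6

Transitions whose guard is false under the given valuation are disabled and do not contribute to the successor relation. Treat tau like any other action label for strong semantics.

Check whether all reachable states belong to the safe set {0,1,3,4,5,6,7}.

Answer: INVARIANT VIOLATED at state 2

Working:
Safe = {0,1,3,4,5,6,7}
R = {0,1,2,6,7}
  0: ✓
  1: ✓
  2: ✗ unsafe
  6: ✓
  7: ✓
counterexample path to 2: a·a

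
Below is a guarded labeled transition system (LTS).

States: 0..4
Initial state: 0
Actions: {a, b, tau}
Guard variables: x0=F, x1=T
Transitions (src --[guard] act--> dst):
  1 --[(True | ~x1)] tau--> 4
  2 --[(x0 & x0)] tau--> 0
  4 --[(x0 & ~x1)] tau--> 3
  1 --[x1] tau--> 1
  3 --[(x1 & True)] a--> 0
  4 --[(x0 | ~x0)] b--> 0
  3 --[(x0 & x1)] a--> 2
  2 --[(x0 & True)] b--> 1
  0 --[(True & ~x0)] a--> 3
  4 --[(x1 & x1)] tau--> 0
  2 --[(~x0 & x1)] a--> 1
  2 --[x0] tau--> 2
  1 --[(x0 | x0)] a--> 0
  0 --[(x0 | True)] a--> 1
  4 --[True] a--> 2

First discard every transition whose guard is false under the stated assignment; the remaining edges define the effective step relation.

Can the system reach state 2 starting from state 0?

Guard filter leaves 9 enabled edge(s).
depth 0: {0}
depth 1: {1,3}  total {0,1,3}
depth 2: {4}  total {0,1,3,4}
depth 3: {2}  total {0,1,2,3,4}
Reachable = {0,1,2,3,4}
Path to 2: a·tau·a

Answer: REACHABLE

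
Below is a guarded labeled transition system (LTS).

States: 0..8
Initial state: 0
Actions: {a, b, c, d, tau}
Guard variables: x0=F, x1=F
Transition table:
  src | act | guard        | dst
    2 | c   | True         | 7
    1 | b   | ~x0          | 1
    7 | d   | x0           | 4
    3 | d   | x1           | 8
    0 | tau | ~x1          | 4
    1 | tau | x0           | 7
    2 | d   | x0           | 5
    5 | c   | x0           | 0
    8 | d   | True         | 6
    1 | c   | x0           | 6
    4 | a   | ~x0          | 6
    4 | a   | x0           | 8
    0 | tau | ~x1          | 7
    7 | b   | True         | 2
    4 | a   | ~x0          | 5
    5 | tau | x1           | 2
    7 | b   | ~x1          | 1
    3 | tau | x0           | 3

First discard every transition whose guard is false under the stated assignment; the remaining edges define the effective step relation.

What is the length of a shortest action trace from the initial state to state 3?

Answer: UNREACHABLE

Trace:
Layered search for 3:
  depth 0: {0}
  depth 1: {4,7}
  depth 2: {1,2,5,6}
3 never appears.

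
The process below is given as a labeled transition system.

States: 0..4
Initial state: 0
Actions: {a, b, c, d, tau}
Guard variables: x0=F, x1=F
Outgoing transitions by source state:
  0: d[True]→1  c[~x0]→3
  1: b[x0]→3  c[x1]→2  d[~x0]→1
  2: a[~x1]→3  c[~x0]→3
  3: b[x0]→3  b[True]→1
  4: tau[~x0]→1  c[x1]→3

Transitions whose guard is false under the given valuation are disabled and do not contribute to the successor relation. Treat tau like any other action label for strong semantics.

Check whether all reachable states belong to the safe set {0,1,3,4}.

Allowed set {0,1,3,4}
R = {0,1,3}
  0: ok
  1: ok
  3: ok

Answer: INVARIANT HOLDS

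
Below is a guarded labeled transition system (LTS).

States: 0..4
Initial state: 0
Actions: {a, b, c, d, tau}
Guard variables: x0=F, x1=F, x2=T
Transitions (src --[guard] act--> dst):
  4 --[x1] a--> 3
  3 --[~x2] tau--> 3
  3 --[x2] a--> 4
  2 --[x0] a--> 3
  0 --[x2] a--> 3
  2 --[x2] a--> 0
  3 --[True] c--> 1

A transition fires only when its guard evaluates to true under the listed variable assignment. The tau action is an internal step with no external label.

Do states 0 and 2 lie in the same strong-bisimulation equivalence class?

Answer: NOT BISIMILAR

Analysis:
Refine partition for ~:
  P[0] = {{0,1,2,3,4}}
  P[1] = {{0,2},{1,4},{3}}
  P[2] = {{0},{1,4},{2},{3}}
4 equivalence class(es) (converged in 3)
class of 0: {0}; class of 2: {2}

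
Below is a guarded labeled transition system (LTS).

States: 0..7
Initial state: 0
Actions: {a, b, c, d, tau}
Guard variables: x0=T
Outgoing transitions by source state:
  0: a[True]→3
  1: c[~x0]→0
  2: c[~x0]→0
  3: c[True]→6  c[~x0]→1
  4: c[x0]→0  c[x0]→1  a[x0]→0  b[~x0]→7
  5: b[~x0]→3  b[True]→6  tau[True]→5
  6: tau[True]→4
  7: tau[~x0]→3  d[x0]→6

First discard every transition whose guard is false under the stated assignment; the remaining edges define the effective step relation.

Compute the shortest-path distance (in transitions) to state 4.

Answer: 3

Analysis:
Breadth-first toward 4:
  L0 = {0}
  L1 = {3}
  L2 = {6}
  L3 = {4}
depth(4)=3, e.g. a·c·tau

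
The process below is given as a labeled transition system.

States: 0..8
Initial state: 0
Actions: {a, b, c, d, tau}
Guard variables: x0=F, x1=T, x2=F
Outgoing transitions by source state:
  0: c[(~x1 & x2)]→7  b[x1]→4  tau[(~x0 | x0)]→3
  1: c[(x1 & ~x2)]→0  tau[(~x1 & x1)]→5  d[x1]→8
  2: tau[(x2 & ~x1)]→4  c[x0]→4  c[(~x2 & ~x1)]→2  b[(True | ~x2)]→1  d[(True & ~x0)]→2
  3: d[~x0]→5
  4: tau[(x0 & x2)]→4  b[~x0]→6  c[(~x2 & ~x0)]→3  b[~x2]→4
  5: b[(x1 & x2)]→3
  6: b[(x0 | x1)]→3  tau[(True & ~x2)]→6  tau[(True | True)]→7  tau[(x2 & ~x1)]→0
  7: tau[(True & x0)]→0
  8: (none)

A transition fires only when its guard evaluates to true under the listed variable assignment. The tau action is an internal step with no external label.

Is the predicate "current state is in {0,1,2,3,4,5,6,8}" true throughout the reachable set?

Inv-set: {0,1,2,3,4,5,6,8}
Reachable = {0,3,4,5,6,7}
  0: safe
  3: safe
  4: safe
  5: safe
  6: safe
  7: outside
counterexample path to 7: b·b·tau

Answer: INVARIANT VIOLATED at state 7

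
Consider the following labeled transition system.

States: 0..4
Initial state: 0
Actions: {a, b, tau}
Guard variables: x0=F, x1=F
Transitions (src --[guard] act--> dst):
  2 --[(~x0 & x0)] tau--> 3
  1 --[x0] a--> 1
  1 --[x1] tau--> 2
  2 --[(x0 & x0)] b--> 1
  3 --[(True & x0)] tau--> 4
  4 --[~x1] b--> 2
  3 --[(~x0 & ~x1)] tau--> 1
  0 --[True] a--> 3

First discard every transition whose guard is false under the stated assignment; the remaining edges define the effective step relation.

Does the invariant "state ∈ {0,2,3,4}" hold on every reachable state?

Allowed set {0,2,3,4}
Reachable = {0,1,3}
  0: ✓
  1: VIOLATES
  3: ✓
reach 1 via a·tau — violates

Answer: INVARIANT VIOLATED at state 1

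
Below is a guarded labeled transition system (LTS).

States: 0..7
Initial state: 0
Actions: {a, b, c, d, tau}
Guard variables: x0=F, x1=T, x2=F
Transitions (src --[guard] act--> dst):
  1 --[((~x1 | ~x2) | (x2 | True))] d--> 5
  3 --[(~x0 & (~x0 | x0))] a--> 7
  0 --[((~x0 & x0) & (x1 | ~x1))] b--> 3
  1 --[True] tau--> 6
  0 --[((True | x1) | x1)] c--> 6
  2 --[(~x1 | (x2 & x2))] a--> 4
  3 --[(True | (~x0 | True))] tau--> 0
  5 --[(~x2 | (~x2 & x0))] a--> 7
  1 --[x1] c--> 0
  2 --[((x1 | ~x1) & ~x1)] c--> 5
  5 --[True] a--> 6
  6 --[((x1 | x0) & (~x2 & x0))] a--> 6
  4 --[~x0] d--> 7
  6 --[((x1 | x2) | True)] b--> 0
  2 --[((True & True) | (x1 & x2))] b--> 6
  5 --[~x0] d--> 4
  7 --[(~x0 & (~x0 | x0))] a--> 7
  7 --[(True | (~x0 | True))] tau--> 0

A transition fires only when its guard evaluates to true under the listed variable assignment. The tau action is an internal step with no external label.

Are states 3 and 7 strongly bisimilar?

Bisimulation quotient by refinement:
  π0 = {{0,1,2,3,4,5,6,7}}
  π1 = {{0},{1},{2,6},{3,7},{4},{5}}
  π2 = {{0},{1},{2},{3,7},{4},{5},{6}}
stable after 3 split(s): 7 block(s)
class of 3: {3,7}; class of 7: {3,7}

Answer: BISIMILAR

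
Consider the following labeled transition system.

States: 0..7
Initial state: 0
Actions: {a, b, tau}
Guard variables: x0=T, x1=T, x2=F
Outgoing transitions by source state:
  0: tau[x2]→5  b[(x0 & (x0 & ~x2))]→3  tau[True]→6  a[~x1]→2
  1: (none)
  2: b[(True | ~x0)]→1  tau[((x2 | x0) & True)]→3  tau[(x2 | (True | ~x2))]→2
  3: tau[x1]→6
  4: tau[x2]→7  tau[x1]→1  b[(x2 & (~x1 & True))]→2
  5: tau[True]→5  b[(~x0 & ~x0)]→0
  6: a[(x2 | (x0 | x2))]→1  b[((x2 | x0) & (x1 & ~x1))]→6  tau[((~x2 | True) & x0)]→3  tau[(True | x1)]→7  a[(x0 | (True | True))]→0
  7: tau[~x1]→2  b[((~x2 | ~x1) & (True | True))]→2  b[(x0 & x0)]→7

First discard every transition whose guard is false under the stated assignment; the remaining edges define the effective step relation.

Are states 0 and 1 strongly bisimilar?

Answer: NOT BISIMILAR

Analysis:
Bisimulation quotient by refinement:
  π0 = {{0,1,2,3,4,5,6,7}}
  π1 = {{0,2},{1},{3,4,5},{6},{7}}
  π2 = {{0},{1},{2},{3},{4},{5},{6},{7}}
stable after 3 split(s): 8 block(s)
[0]={0}  [1]={1}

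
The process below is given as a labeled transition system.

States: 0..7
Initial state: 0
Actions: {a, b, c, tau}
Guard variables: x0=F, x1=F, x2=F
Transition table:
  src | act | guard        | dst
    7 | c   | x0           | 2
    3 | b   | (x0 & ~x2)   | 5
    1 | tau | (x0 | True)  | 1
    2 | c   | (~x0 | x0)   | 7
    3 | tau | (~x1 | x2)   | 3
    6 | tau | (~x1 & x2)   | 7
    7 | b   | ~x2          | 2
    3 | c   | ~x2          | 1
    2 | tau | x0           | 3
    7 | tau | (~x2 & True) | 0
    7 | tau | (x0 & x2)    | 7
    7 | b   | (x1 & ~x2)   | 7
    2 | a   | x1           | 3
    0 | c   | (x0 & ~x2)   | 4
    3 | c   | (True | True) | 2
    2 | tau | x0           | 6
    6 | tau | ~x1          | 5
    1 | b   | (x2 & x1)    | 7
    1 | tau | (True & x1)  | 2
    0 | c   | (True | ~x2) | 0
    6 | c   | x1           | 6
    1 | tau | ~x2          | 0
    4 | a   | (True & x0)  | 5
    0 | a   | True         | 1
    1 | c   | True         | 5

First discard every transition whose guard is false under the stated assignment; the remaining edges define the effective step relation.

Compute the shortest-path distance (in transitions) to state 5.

Breadth-first toward 5:
  Layer 0: {0}
  Layer 1: {1}
  Layer 2: {5}
first hit 5 at d=2 via a·c

Answer: 2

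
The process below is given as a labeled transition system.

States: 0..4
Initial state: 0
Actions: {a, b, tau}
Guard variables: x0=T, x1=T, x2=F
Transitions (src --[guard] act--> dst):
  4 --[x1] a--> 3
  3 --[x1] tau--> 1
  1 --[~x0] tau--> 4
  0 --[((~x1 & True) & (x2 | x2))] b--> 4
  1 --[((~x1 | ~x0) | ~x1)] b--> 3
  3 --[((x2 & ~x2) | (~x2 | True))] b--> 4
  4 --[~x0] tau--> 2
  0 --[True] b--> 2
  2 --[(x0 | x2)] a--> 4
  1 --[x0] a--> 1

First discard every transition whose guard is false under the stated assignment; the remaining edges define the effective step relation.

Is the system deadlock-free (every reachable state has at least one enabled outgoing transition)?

Answer: DEADLOCK-FREE

Trace:
Reachable = {0,1,2,3,4}
  0: b→2  [deg 1]
  1: a→1  [deg 1]
  2: a→4  [deg 1]
  3: b→4  tau→1  [deg 2]
  4: a→3  [deg 1]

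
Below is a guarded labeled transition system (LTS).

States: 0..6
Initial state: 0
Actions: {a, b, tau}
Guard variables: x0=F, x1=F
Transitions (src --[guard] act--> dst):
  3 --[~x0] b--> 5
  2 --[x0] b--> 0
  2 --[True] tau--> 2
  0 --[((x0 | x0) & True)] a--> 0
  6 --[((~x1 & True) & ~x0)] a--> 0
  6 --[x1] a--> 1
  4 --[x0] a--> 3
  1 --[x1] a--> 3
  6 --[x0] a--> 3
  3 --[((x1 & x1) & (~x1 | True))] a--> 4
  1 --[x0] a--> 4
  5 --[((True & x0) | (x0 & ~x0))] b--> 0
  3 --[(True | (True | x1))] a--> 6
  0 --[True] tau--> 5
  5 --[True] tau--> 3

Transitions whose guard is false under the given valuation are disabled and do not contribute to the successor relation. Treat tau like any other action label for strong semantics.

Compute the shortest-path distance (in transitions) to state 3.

Answer: 2

Trace:
Breadth-first toward 3:
  L0 = {0}
  L1 = {5}
  L2 = {3}
depth(3)=2, e.g. tau·tau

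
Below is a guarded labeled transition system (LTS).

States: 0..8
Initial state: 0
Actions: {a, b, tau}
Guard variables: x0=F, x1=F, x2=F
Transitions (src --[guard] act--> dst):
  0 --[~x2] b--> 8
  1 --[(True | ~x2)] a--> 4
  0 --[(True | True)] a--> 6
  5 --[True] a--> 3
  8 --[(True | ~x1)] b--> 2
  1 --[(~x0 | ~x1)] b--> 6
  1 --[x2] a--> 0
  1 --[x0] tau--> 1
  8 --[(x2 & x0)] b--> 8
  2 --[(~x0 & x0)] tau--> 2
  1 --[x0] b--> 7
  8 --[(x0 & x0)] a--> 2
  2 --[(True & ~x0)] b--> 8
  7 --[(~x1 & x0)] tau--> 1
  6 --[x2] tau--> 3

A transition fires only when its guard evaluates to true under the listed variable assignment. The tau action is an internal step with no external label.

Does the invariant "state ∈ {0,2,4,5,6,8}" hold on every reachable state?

Safe = {0,2,4,5,6,8}
Reachable = {0,2,6,8}
  0: safe
  2: safe
  6: safe
  8: safe

Answer: INVARIANT HOLDS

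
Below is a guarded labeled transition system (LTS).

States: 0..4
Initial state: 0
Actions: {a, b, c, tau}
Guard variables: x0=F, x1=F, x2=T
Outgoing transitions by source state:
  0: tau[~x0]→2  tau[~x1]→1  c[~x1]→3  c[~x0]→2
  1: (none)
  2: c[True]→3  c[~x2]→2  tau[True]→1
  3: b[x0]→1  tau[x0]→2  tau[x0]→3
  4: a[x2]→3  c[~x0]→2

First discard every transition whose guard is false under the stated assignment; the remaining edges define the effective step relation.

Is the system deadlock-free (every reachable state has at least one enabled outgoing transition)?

Reachable = {0,1,2,3}
  0: c→2  c→3  tau→1  tau→2  [4 exit(s)]
  1: ∅  [no exit]
  2: c→3  tau→1  [2 exit(s)]
  3: ∅  [no exit]
witness 1: tau

Answer: DEADLOCK at state 1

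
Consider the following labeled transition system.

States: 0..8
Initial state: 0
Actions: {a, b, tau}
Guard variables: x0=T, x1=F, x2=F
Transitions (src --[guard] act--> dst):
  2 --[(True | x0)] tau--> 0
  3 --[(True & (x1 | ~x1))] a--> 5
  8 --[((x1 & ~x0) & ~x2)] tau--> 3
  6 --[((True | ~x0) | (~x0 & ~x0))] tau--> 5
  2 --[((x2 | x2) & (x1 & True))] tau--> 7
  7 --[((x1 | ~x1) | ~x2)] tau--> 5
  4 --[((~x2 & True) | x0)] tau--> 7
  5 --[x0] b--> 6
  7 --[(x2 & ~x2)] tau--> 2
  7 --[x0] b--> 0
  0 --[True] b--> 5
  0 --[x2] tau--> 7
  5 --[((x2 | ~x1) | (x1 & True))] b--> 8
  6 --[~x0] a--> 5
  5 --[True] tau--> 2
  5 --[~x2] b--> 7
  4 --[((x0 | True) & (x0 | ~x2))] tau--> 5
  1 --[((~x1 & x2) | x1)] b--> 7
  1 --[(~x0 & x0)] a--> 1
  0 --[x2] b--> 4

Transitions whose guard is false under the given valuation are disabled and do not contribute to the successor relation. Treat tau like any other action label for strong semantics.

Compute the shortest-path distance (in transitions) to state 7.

Answer: 2

Analysis:
BFS to 7:
  L0 = {0}
  L1 = {5}
  L2 = {2,6,7,8}
depth(7)=2, e.g. b·b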